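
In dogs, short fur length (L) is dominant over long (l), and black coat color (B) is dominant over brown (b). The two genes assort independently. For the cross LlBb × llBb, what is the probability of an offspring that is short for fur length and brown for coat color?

Dihybrid cross LlBb × llBb — consider each gene separately:
fur length: Ll × ll → 2 Ll, 2 ll → 2 L_ : 2 ll (out of 4)
coat color: Bb × Bb → 1 BB, 2 Bb, 1 bb → 3 B_ : 1 bb (out of 4)
Looking for: short (L_) and brown (bb)
P(short) = 2/4, P(brown) = 1/4
P(both) = 2/4 × 1/4 = 2/16 = 1/8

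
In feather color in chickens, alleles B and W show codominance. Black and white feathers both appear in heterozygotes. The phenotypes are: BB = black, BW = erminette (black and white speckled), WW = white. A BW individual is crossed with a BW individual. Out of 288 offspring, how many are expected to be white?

Punnett square for BW × BW:
Offspring genotypes: 1 BB, 2 BW, 1 WW
Phenotype counts: 1 black, 2 erminette (black and white speckled), 1 white
white: 1 out of 4 → fraction 1/4
Expected count = 1/4 × 288 = 72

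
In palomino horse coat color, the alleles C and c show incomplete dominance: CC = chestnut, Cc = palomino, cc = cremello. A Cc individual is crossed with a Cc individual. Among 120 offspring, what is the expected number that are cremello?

Punnett square for Cc × Cc:
Offspring genotypes: 1 CC, 2 Cc, 1 cc
Phenotype counts: 1 chestnut, 2 palomino, 1 cremello
cremello: 1 out of 4 → fraction 1/4
Expected count = 1/4 × 120 = 30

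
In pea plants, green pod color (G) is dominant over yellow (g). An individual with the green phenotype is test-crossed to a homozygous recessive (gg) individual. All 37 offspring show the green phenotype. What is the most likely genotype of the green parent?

Test cross: ? × gg
All offspring are green.
If the unknown parent were heterozygous (Gg), about half of 37 offspring would be yellow; none are. The unknown parent is most likely homozygous dominant (GG).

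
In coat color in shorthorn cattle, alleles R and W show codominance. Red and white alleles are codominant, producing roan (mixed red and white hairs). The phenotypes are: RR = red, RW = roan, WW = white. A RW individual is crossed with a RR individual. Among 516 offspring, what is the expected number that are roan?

Punnett square for RW × RR:
Offspring genotypes: 2 RR, 2 RW
Phenotype counts: 2 red, 2 roan
roan: 2 out of 4 → fraction 1/2
Expected count = 1/2 × 516 = 258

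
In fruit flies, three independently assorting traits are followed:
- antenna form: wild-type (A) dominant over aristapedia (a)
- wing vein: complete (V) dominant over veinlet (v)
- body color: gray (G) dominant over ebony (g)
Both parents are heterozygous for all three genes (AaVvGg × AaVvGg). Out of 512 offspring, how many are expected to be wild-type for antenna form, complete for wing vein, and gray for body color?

Trihybrid cross: AaVvGg × AaVvGg
Each trait segregates independently with a 3:1 phenotypic ratio, so each gene contributes 3/4 (dominant) or 1/4 (recessive).
Target: wild-type (antenna form), complete (wing vein), gray (body color)
Probability = product of independent per-trait probabilities
= 3/4 × 3/4 × 3/4 = 27/64
Expected count = 27/64 × 512 = 216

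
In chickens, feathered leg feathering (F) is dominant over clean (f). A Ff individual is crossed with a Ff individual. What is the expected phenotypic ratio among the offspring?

Punnett square for Ff × Ff:
Offspring genotypes: 1 FF, 2 Ff, 1 ff
feathered: 3, clean: 1
Ratio: 3:1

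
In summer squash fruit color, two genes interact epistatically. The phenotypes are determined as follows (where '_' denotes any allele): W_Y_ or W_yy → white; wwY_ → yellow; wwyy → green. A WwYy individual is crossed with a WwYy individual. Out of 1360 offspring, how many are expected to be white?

Cross: WwYy × WwYy — consider each gene separately:
W gene: Ww × Ww → 1 WW, 2 Ww, 1 ww → 3 W_ : 1 ww (out of 4)
Y gene: Yy × Yy → 1 YY, 2 Yy, 1 yy → 3 Y_ : 1 yy (out of 4)
Genotype classes (out of 4 × 4 = 16): W_Y_ = 3×3 = 9; W_yy = 3×1 = 3; wwY_ = 1×3 = 3; wwyy = 1×1 = 1
Apply the phenotype rules: W_Y_ (9) + W_yy (3) → white; wwY_ (3) → yellow; wwyy (1) → green
Phenotype counts (out of 16): 12 white, 3 yellow, 1 green
white: 12 out of 16 → fraction 3/4
Expected count = 3/4 × 1360 = 1020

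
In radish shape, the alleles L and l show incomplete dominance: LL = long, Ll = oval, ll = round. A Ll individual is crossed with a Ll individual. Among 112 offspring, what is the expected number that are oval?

Punnett square for Ll × Ll:
Offspring genotypes: 1 LL, 2 Ll, 1 ll
Phenotype counts: 1 long, 2 oval, 1 round
oval: 2 out of 4 → fraction 1/2
Expected count = 1/2 × 112 = 56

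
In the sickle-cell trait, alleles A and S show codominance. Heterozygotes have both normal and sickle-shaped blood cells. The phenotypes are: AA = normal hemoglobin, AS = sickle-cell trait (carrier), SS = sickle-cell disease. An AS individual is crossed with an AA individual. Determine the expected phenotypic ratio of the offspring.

Punnett square for AS × AA:
Offspring genotypes: 2 AA, 2 AS
Phenotype counts: 2 normal hemoglobin, 2 sickle-cell trait (carrier)
Ratio: 1 normal hemoglobin : 1 sickle-cell trait (carrier)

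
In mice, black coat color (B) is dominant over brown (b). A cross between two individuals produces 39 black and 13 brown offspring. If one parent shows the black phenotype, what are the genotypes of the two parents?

Observed offspring: 39 black, 13 brown
The observed ratio simplifies to 3:1. Brown (bb) offspring appear, so each parent must contribute one b allele. The parent stated to show black carries B, so it is Bb. The other parent is then either Bb or bb: Bb × bb would give a 1:1 split, whereas Bb × Bb gives 3:1 — matching the data. So both parents are heterozygous (Bb × Bb).
Parent genotypes: Bb × Bb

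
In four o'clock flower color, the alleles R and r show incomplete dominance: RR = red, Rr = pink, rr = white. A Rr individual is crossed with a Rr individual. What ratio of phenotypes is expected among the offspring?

Punnett square for Rr × Rr:
Offspring genotypes: 1 RR, 2 Rr, 1 rr
Phenotype counts: 1 red, 2 pink, 1 white
Ratio: 1 red : 2 pink : 1 white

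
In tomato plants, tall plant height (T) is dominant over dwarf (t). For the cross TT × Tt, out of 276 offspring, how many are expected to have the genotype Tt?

Punnett square for TT × Tt:
Offspring genotypes: 2 TT, 2 Tt
Total offspring: 4
Count with target: 2
Probability: 2/4 = 1/2
Expected count = 1/2 × 276 = 138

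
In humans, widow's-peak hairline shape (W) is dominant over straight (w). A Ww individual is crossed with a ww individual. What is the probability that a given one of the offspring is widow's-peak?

Punnett square for Ww × ww:
Offspring genotypes: 2 Ww, 2 ww
widow's-peak: 2, straight: 2
widow's-peak: 2 out of 4
Probability: 2/4 = 1/2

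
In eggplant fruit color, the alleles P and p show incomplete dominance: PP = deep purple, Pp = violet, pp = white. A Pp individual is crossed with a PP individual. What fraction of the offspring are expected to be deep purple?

Punnett square for Pp × PP:
Offspring genotypes: 2 PP, 2 Pp
Phenotype counts: 2 deep purple, 2 violet
deep purple: 2 out of 4
Probability: 2/4 = 1/2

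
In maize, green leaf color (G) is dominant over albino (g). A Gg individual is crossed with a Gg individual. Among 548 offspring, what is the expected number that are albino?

Punnett square for Gg × Gg:
Offspring genotypes: 1 GG, 2 Gg, 1 gg
green: 3, albino: 1
albino: 1 out of 4 → fraction 1/4
Expected count = 1/4 × 548 = 137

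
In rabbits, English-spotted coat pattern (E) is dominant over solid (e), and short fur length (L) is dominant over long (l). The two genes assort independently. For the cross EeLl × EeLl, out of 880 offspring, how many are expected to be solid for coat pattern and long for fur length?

Dihybrid cross EeLl × EeLl — consider each gene separately:
coat pattern: Ee × Ee → 1 EE, 2 Ee, 1 ee → 3 E_ : 1 ee (out of 4)
fur length: Ll × Ll → 1 LL, 2 Ll, 1 ll → 3 L_ : 1 ll (out of 4)
Looking for: solid (ee) and long (ll)
P(solid) = 1/4, P(long) = 1/4
P(both) = 1/4 × 1/4 = 1/16
Expected count = 1/16 × 880 = 55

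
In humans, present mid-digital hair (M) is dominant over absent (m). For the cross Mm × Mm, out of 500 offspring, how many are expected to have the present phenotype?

Punnett square for Mm × Mm:
Offspring genotypes: 1 MM, 2 Mm, 1 mm
Total offspring: 4
Count with target: 3
Probability: 3/4
Expected count = 3/4 × 500 = 375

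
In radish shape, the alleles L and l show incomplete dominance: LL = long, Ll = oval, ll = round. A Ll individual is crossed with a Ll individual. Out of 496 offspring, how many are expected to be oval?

Punnett square for Ll × Ll:
Offspring genotypes: 1 LL, 2 Ll, 1 ll
Phenotype counts: 1 long, 2 oval, 1 round
oval: 2 out of 4 → fraction 1/2
Expected count = 1/2 × 496 = 248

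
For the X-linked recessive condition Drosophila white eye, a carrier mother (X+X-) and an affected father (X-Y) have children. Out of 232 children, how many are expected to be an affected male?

Cross: X+X- × X-Y
Offspring: 1 X+X-, 1 X+Y, 1 X-X-, 1 X-Y
Probability of an affected male: 1/4
Expected count = 1/4 × 232 = 58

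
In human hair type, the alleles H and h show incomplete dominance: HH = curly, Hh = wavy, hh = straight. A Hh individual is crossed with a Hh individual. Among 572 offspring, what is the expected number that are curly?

Punnett square for Hh × Hh:
Offspring genotypes: 1 HH, 2 Hh, 1 hh
Phenotype counts: 1 curly, 2 wavy, 1 straight
curly: 1 out of 4 → fraction 1/4
Expected count = 1/4 × 572 = 143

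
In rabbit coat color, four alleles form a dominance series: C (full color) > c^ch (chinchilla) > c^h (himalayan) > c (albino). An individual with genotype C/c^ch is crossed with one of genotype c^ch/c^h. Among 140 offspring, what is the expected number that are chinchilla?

Cross: C/c^ch × c^ch/c^h
Allele dominance: C > c^ch > c^h > c
Offspring genotypes: 1 C/c^ch, 1 C/c^h, 1 c^ch/c^ch, 1 c^ch/c^h
Phenotype counts: 2 full color, 2 chinchilla
chinchilla: 2 out of 4 → fraction 1/2
Expected count = 1/2 × 140 = 70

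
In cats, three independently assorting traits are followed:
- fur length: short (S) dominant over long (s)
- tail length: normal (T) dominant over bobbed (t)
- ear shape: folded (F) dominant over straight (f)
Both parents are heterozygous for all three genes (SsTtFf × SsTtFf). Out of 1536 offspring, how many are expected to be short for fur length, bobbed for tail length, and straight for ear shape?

Trihybrid cross: SsTtFf × SsTtFf
Each trait segregates independently with a 3:1 phenotypic ratio, so each gene contributes 3/4 (dominant) or 1/4 (recessive).
Target: short (fur length), bobbed (tail length), straight (ear shape)
Probability = product of independent per-trait probabilities
= 3/4 × 1/4 × 1/4 = 3/64
Expected count = 3/64 × 1536 = 72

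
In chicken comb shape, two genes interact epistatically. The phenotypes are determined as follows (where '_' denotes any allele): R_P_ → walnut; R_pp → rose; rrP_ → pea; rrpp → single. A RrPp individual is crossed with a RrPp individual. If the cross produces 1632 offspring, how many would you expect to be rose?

Cross: RrPp × RrPp — consider each gene separately:
R gene: Rr × Rr → 1 RR, 2 Rr, 1 rr → 3 R_ : 1 rr (out of 4)
P gene: Pp × Pp → 1 PP, 2 Pp, 1 pp → 3 P_ : 1 pp (out of 4)
Genotype classes (out of 4 × 4 = 16): R_P_ = 3×3 = 9; R_pp = 3×1 = 3; rrP_ = 1×3 = 3; rrpp = 1×1 = 1
Apply the phenotype rules: R_P_ (9) → walnut; R_pp (3) → rose; rrP_ (3) → pea; rrpp (1) → single
Phenotype counts (out of 16): 9 walnut, 3 rose, 3 pea, 1 single
rose: 3 out of 16 → fraction 3/16
Expected count = 3/16 × 1632 = 306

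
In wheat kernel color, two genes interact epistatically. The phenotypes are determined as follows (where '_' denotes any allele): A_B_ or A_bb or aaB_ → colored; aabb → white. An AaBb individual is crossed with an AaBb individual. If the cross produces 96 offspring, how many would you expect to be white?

Cross: AaBb × AaBb — consider each gene separately:
A gene: Aa × Aa → 1 AA, 2 Aa, 1 aa → 3 A_ : 1 aa (out of 4)
B gene: Bb × Bb → 1 BB, 2 Bb, 1 bb → 3 B_ : 1 bb (out of 4)
Genotype classes (out of 4 × 4 = 16): A_B_ = 3×3 = 9; A_bb = 3×1 = 3; aaB_ = 1×3 = 3; aabb = 1×1 = 1
Apply the phenotype rules: A_B_ (9) + A_bb (3) + aaB_ (3) → colored; aabb (1) → white
Phenotype counts (out of 16): 15 colored, 1 white
white: 1 out of 16 → fraction 1/16
Expected count = 1/16 × 96 = 6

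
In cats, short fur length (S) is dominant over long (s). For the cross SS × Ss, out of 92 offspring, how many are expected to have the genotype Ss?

Punnett square for SS × Ss:
Offspring genotypes: 2 SS, 2 Ss
Total offspring: 4
Count with target: 2
Probability: 2/4 = 1/2
Expected count = 1/2 × 92 = 46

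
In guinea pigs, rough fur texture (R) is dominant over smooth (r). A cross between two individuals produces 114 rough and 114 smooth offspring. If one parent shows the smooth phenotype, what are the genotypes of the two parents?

Observed offspring: 114 rough, 114 smooth
The observed ratio simplifies to 1:1. One parent shows smooth, so its genotype must be rr. A 1:1 offspring split requires the other parent to be heterozygous (Rr).
Parent genotypes: rr × Rr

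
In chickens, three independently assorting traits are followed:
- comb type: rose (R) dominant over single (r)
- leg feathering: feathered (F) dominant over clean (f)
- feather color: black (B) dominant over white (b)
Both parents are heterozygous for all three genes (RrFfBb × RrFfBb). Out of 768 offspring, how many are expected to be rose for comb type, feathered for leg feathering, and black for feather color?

Trihybrid cross: RrFfBb × RrFfBb
Each trait segregates independently with a 3:1 phenotypic ratio, so each gene contributes 3/4 (dominant) or 1/4 (recessive).
Target: rose (comb type), feathered (leg feathering), black (feather color)
Probability = product of independent per-trait probabilities
= 3/4 × 3/4 × 3/4 = 27/64
Expected count = 27/64 × 768 = 324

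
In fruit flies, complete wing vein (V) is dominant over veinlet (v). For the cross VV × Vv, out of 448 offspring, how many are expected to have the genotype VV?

Punnett square for VV × Vv:
Offspring genotypes: 2 VV, 2 Vv
Total offspring: 4
Count with target: 2
Probability: 2/4 = 1/2
Expected count = 1/2 × 448 = 224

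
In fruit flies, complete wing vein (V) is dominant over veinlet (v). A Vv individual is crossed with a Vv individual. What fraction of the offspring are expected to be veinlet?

Punnett square for Vv × Vv:
Offspring genotypes: 1 VV, 2 Vv, 1 vv
complete: 3, veinlet: 1
veinlet: 1 out of 4
Probability: 1/4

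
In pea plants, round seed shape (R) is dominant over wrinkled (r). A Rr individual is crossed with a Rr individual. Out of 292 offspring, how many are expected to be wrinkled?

Punnett square for Rr × Rr:
Offspring genotypes: 1 RR, 2 Rr, 1 rr
round: 3, wrinkled: 1
wrinkled: 1 out of 4 → fraction 1/4
Expected count = 1/4 × 292 = 73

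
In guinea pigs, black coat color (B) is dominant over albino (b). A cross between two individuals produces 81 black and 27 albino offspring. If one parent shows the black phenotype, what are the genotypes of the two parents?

Observed offspring: 81 black, 27 albino
The observed ratio simplifies to 3:1. Albino (bb) offspring appear, so each parent must contribute one b allele. The parent stated to show black carries B, so it is Bb. The other parent is then either Bb or bb: Bb × bb would give a 1:1 split, whereas Bb × Bb gives 3:1 — matching the data. So both parents are heterozygous (Bb × Bb).
Parent genotypes: Bb × Bb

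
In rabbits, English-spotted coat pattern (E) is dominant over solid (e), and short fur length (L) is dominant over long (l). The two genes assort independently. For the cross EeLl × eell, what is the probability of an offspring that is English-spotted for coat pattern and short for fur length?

Dihybrid cross EeLl × eell — consider each gene separately:
coat pattern: Ee × ee → 2 Ee, 2 ee → 2 E_ : 2 ee (out of 4)
fur length: Ll × ll → 2 Ll, 2 ll → 2 L_ : 2 ll (out of 4)
Looking for: English-spotted (E_) and short (L_)
P(English-spotted) = 2/4, P(short) = 2/4
P(both) = 2/4 × 2/4 = 4/16 = 1/4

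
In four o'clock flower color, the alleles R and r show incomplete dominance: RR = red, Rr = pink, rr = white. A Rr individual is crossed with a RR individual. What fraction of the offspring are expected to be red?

Punnett square for Rr × RR:
Offspring genotypes: 2 RR, 2 Rr
Phenotype counts: 2 red, 2 pink
red: 2 out of 4
Probability: 2/4 = 1/2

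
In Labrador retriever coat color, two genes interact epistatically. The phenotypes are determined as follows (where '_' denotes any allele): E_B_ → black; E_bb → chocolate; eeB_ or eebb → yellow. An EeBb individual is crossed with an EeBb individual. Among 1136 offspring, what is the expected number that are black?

Cross: EeBb × EeBb — consider each gene separately:
E gene: Ee × Ee → 1 EE, 2 Ee, 1 ee → 3 E_ : 1 ee (out of 4)
B gene: Bb × Bb → 1 BB, 2 Bb, 1 bb → 3 B_ : 1 bb (out of 4)
Genotype classes (out of 4 × 4 = 16): E_B_ = 3×3 = 9; E_bb = 3×1 = 3; eeB_ = 1×3 = 3; eebb = 1×1 = 1
Apply the phenotype rules: E_B_ (9) → black; E_bb (3) → chocolate; eeB_ (3) + eebb (1) → yellow
Phenotype counts (out of 16): 9 black, 3 chocolate, 4 yellow
black: 9 out of 16 → fraction 9/16
Expected count = 9/16 × 1136 = 639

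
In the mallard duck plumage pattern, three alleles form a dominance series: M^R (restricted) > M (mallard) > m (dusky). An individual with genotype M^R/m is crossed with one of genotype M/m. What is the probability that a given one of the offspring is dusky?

Cross: M^R/m × M/m
Allele dominance: M^R > M > m
Offspring genotypes: 1 M^R/M, 1 M^R/m, 1 M/m, 1 m/m
Phenotype counts: 2 restricted, 1 mallard, 1 dusky
dusky: 1 out of 4
Probability: 1/4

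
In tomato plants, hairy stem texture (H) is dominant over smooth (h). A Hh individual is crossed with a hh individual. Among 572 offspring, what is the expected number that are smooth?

Punnett square for Hh × hh:
Offspring genotypes: 2 Hh, 2 hh
hairy: 2, smooth: 2
smooth: 2 out of 4 → fraction 1/2
Expected count = 1/2 × 572 = 286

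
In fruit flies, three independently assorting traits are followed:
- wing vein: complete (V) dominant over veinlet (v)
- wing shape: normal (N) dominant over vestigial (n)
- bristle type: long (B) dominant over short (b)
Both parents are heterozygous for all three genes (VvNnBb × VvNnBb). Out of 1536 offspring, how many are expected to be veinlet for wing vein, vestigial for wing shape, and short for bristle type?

Trihybrid cross: VvNnBb × VvNnBb
Each trait segregates independently with a 3:1 phenotypic ratio, so each gene contributes 3/4 (dominant) or 1/4 (recessive).
Target: veinlet (wing vein), vestigial (wing shape), short (bristle type)
Probability = product of independent per-trait probabilities
= 1/4 × 1/4 × 1/4 = 1/64
Expected count = 1/64 × 1536 = 24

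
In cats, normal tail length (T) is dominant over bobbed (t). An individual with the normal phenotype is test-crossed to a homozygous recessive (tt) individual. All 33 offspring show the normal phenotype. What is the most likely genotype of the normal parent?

Test cross: ? × tt
All offspring are normal.
If the unknown parent were heterozygous (Tt), about half of 33 offspring would be bobbed; none are. The unknown parent is most likely homozygous dominant (TT).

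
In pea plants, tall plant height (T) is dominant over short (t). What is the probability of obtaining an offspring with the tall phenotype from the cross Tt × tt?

Punnett square for Tt × tt:
Offspring genotypes: 2 Tt, 2 tt
Total offspring: 4
Count with target: 2
Probability: 2/4 = 1/2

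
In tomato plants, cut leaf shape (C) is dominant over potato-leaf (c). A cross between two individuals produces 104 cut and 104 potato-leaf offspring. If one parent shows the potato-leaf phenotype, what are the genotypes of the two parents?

Observed offspring: 104 cut, 104 potato-leaf
The observed ratio simplifies to 1:1. One parent shows potato-leaf, so its genotype must be cc. A 1:1 offspring split requires the other parent to be heterozygous (Cc).
Parent genotypes: cc × Cc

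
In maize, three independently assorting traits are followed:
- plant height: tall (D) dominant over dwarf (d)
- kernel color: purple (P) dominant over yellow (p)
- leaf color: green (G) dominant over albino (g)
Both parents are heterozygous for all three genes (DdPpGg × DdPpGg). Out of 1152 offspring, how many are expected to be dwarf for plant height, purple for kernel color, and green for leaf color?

Trihybrid cross: DdPpGg × DdPpGg
Each trait segregates independently with a 3:1 phenotypic ratio, so each gene contributes 3/4 (dominant) or 1/4 (recessive).
Target: dwarf (plant height), purple (kernel color), green (leaf color)
Probability = product of independent per-trait probabilities
= 1/4 × 3/4 × 3/4 = 9/64
Expected count = 9/64 × 1152 = 162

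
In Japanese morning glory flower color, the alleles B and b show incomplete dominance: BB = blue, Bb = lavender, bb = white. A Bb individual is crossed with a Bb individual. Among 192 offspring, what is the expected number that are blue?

Punnett square for Bb × Bb:
Offspring genotypes: 1 BB, 2 Bb, 1 bb
Phenotype counts: 1 blue, 2 lavender, 1 white
blue: 1 out of 4 → fraction 1/4
Expected count = 1/4 × 192 = 48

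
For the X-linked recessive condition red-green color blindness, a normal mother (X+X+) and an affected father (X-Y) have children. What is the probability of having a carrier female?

Cross: X+X+ × X-Y
Offspring: 2 X+X-, 2 X+Y
Probability of a carrier female: 2/4 = 1/2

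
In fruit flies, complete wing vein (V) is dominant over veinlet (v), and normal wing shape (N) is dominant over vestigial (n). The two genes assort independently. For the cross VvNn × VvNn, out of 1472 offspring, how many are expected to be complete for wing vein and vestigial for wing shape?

Dihybrid cross VvNn × VvNn — consider each gene separately:
wing vein: Vv × Vv → 1 VV, 2 Vv, 1 vv → 3 V_ : 1 vv (out of 4)
wing shape: Nn × Nn → 1 NN, 2 Nn, 1 nn → 3 N_ : 1 nn (out of 4)
Looking for: complete (V_) and vestigial (nn)
P(complete) = 3/4, P(vestigial) = 1/4
P(both) = 3/4 × 1/4 = 3/16
Expected count = 3/16 × 1472 = 276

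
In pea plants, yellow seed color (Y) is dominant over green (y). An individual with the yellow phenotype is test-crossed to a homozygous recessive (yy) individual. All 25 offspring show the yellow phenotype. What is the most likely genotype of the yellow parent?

Test cross: ? × yy
All offspring are yellow.
If the unknown parent were heterozygous (Yy), about half of 25 offspring would be green; none are. The unknown parent is most likely homozygous dominant (YY).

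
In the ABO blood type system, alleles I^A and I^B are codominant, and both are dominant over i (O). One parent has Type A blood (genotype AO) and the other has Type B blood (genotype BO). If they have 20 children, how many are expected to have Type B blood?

Cross: AO × BO
Possible offspring genotypes: 1 AB, 1 AO, 1 BO, 1 OO
Blood type counts: 1 Type AB, 1 Type A, 1 Type B, 1 Type O
Probability of Type B: 1/4
Expected count = 1/4 × 20 = 5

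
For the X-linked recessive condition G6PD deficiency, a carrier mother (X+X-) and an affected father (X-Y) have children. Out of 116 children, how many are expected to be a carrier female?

Cross: X+X- × X-Y
Offspring: 1 X+X-, 1 X+Y, 1 X-X-, 1 X-Y
Probability of a carrier female: 1/4
Expected count = 1/4 × 116 = 29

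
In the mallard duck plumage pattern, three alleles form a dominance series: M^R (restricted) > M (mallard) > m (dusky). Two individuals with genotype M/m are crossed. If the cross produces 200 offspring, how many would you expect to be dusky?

Cross: M/m × M/m
Allele dominance: M^R > M > m
Offspring genotypes: 1 M/M, 2 M/m, 1 m/m
Phenotype counts: 3 mallard, 1 dusky
dusky: 1 out of 4 → fraction 1/4
Expected count = 1/4 × 200 = 50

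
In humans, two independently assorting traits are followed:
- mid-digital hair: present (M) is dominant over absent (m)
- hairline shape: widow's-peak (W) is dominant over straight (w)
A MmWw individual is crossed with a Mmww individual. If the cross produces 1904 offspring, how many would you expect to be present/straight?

Dihybrid cross MmWw × Mmww — consider each gene separately:
mid-digital hair: Mm × Mm → 1 MM, 2 Mm, 1 mm → 3 M_ : 1 mm (out of 4)
hairline shape: Ww × ww → 2 Ww, 2 ww → 2 W_ : 2 ww (out of 4)
Combine (counts out of 4 × 4 = 16): present/widow's-peak (M_W_) = 3×2 = 6; present/straight (M_ww) = 3×2 = 6; absent/widow's-peak (mmW_) = 1×2 = 2; absent/straight (mmww) = 1×2 = 2
Phenotype counts (out of 16): 6 present/widow's-peak, 6 present/straight, 2 absent/widow's-peak, 2 absent/straight
present/straight: 6 out of 16 → fraction 3/8
Expected count = 3/8 × 1904 = 714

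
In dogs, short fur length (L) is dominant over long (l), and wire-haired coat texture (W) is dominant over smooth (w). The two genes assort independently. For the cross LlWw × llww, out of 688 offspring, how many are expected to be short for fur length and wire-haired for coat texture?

Dihybrid cross LlWw × llww — consider each gene separately:
fur length: Ll × ll → 2 Ll, 2 ll → 2 L_ : 2 ll (out of 4)
coat texture: Ww × ww → 2 Ww, 2 ww → 2 W_ : 2 ww (out of 4)
Looking for: short (L_) and wire-haired (W_)
P(short) = 2/4, P(wire-haired) = 2/4
P(both) = 2/4 × 2/4 = 4/16 = 1/4
Expected count = 1/4 × 688 = 172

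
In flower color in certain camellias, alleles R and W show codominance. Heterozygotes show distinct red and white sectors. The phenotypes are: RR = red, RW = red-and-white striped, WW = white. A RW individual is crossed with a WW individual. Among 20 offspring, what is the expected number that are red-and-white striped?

Punnett square for RW × WW:
Offspring genotypes: 2 RW, 2 WW
Phenotype counts: 2 red-and-white striped, 2 white
red-and-white striped: 2 out of 4 → fraction 1/2
Expected count = 1/2 × 20 = 10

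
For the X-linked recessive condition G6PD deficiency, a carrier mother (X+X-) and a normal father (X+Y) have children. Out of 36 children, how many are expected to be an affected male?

Cross: X+X- × X+Y
Offspring: 1 X+X+, 1 X+Y, 1 X+X-, 1 X-Y
Probability of an affected male: 1/4
Expected count = 1/4 × 36 = 9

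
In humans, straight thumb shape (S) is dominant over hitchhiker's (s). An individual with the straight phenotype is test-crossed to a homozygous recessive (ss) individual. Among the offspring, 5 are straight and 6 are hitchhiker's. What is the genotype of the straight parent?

Test cross: ? × ss
Offspring: 5 straight, 6 hitchhiker's — approximately 1:1.
A 1:1 ratio in a test cross indicates the unknown parent is heterozygous (Ss).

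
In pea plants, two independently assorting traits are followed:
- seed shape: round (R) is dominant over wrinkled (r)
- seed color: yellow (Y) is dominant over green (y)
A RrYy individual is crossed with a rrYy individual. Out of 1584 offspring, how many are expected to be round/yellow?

Dihybrid cross RrYy × rrYy — consider each gene separately:
seed shape: Rr × rr → 2 Rr, 2 rr → 2 R_ : 2 rr (out of 4)
seed color: Yy × Yy → 1 YY, 2 Yy, 1 yy → 3 Y_ : 1 yy (out of 4)
Combine (counts out of 4 × 4 = 16): round/yellow (R_Y_) = 2×3 = 6; round/green (R_yy) = 2×1 = 2; wrinkled/yellow (rrY_) = 2×3 = 6; wrinkled/green (rryy) = 2×1 = 2
Phenotype counts (out of 16): 6 round/yellow, 2 round/green, 6 wrinkled/yellow, 2 wrinkled/green
round/yellow: 6 out of 16 → fraction 3/8
Expected count = 3/8 × 1584 = 594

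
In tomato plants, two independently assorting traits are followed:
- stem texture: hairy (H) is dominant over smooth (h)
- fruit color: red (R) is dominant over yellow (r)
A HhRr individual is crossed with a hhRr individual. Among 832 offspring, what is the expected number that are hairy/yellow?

Dihybrid cross HhRr × hhRr — consider each gene separately:
stem texture: Hh × hh → 2 Hh, 2 hh → 2 H_ : 2 hh (out of 4)
fruit color: Rr × Rr → 1 RR, 2 Rr, 1 rr → 3 R_ : 1 rr (out of 4)
Combine (counts out of 4 × 4 = 16): hairy/red (H_R_) = 2×3 = 6; hairy/yellow (H_rr) = 2×1 = 2; smooth/red (hhR_) = 2×3 = 6; smooth/yellow (hhrr) = 2×1 = 2
Phenotype counts (out of 16): 6 hairy/red, 2 hairy/yellow, 6 smooth/red, 2 smooth/yellow
hairy/yellow: 2 out of 16 → fraction 1/8
Expected count = 1/8 × 832 = 104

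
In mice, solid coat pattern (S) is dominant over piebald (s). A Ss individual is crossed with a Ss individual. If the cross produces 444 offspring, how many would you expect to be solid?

Punnett square for Ss × Ss:
Offspring genotypes: 1 SS, 2 Ss, 1 ss
solid: 3, piebald: 1
solid: 3 out of 4 → fraction 3/4
Expected count = 3/4 × 444 = 333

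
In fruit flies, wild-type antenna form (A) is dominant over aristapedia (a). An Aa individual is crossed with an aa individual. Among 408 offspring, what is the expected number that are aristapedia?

Punnett square for Aa × aa:
Offspring genotypes: 2 Aa, 2 aa
wild-type: 2, aristapedia: 2
aristapedia: 2 out of 4 → fraction 1/2
Expected count = 1/2 × 408 = 204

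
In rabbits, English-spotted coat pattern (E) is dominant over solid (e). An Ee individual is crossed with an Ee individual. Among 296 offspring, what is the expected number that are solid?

Punnett square for Ee × Ee:
Offspring genotypes: 1 EE, 2 Ee, 1 ee
English-spotted: 3, solid: 1
solid: 1 out of 4 → fraction 1/4
Expected count = 1/4 × 296 = 74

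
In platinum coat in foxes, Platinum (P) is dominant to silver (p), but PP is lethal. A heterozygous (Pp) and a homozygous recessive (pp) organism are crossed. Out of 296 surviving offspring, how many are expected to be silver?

Cross: Pp × pp
Punnett square offspring (before lethality): 2 Pp, 2 pp
No PP offspring are produced in this cross.
silver: 2 out of 4 → fraction 1/2
Expected count = 1/2 × 296 = 148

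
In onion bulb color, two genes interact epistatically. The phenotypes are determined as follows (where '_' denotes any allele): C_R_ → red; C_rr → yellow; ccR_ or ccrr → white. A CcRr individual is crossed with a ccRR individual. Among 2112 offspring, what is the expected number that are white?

Cross: CcRr × ccRR — consider each gene separately:
C gene: Cc × cc → 2 Cc, 2 cc → 2 C_ : 2 cc (out of 4)
R gene: Rr × RR → 2 RR, 2 Rr → 4 R_ (out of 4)
Genotype classes (out of 4 × 4 = 16): C_R_ = 2×4 = 8; ccR_ = 2×4 = 8
Apply the phenotype rules: C_R_ (8) → red; ccR_ (8) → white
Phenotype counts (out of 16): 8 red, 8 white
white: 8 out of 16 → fraction 1/2
Expected count = 1/2 × 2112 = 1056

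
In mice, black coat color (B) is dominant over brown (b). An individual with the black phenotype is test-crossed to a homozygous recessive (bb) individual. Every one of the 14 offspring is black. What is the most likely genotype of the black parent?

Test cross: ? × bb
All offspring are black.
If the unknown parent were heterozygous (Bb), about half of 14 offspring would be brown; none are. The unknown parent is most likely homozygous dominant (BB).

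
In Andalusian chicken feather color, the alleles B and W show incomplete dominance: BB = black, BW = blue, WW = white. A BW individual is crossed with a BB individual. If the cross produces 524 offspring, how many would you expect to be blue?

Punnett square for BW × BB:
Offspring genotypes: 2 BB, 2 BW
Phenotype counts: 2 black, 2 blue
blue: 2 out of 4 → fraction 1/2
Expected count = 1/2 × 524 = 262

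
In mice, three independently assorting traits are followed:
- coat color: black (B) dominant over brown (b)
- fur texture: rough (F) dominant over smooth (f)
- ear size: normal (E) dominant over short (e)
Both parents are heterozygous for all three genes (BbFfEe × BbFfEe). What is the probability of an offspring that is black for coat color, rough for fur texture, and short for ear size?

Trihybrid cross: BbFfEe × BbFfEe
Each trait segregates independently with a 3:1 phenotypic ratio, so each gene contributes 3/4 (dominant) or 1/4 (recessive).
Target: black (coat color), rough (fur texture), short (ear size)
Probability = product of independent per-trait probabilities
= 3/4 × 3/4 × 1/4 = 9/64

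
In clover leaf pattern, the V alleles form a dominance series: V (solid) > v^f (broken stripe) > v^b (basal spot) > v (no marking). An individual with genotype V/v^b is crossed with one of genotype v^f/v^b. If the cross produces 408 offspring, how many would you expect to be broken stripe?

Cross: V/v^b × v^f/v^b
Allele dominance: V > v^f > v^b > v
Offspring genotypes: 1 V/v^f, 1 V/v^b, 1 v^f/v^b, 1 v^b/v^b
Phenotype counts: 2 solid, 1 broken stripe, 1 basal spot
broken stripe: 1 out of 4 → fraction 1/4
Expected count = 1/4 × 408 = 102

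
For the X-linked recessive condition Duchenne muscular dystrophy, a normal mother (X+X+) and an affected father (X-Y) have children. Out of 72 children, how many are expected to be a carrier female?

Cross: X+X+ × X-Y
Offspring: 2 X+X-, 2 X+Y
Probability of a carrier female: 2/4 = 1/2
Expected count = 1/2 × 72 = 36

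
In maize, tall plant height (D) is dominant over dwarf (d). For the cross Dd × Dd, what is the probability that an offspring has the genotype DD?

Punnett square for Dd × Dd:
Offspring genotypes: 1 DD, 2 Dd, 1 dd
Total offspring: 4
Count with target: 1
Probability: 1/4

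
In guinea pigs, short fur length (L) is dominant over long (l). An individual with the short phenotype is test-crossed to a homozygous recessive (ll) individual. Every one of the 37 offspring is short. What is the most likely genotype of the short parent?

Test cross: ? × ll
All offspring are short.
If the unknown parent were heterozygous (Ll), about half of 37 offspring would be long; none are. The unknown parent is most likely homozygous dominant (LL).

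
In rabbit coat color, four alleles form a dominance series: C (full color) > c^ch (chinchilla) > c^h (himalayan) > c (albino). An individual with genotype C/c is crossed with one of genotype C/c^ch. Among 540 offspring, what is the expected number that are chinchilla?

Cross: C/c × C/c^ch
Allele dominance: C > c^ch > c^h > c
Offspring genotypes: 1 C/C, 1 C/c^ch, 1 C/c, 1 c^ch/c
Phenotype counts: 3 full color, 1 chinchilla
chinchilla: 1 out of 4 → fraction 1/4
Expected count = 1/4 × 540 = 135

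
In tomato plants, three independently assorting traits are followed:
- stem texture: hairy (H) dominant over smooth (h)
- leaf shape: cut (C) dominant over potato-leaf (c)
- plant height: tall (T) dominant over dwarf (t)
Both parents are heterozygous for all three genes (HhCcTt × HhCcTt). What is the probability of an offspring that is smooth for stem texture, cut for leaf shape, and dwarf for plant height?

Trihybrid cross: HhCcTt × HhCcTt
Each trait segregates independently with a 3:1 phenotypic ratio, so each gene contributes 3/4 (dominant) or 1/4 (recessive).
Target: smooth (stem texture), cut (leaf shape), dwarf (plant height)
Probability = product of independent per-trait probabilities
= 1/4 × 3/4 × 1/4 = 3/64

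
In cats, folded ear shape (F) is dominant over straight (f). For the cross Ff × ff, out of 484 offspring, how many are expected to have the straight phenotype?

Punnett square for Ff × ff:
Offspring genotypes: 2 Ff, 2 ff
Total offspring: 4
Count with target: 2
Probability: 2/4 = 1/2
Expected count = 1/2 × 484 = 242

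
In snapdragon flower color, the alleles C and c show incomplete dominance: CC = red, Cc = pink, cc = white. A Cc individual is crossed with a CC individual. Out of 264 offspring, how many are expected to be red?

Punnett square for Cc × CC:
Offspring genotypes: 2 CC, 2 Cc
Phenotype counts: 2 red, 2 pink
red: 2 out of 4 → fraction 1/2
Expected count = 1/2 × 264 = 132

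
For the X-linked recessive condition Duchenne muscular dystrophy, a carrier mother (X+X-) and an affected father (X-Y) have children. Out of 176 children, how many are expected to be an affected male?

Cross: X+X- × X-Y
Offspring: 1 X+X-, 1 X+Y, 1 X-X-, 1 X-Y
Probability of an affected male: 1/4
Expected count = 1/4 × 176 = 44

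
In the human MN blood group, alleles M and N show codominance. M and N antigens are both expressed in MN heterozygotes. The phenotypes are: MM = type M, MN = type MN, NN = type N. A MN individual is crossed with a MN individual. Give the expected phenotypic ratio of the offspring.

Punnett square for MN × MN:
Offspring genotypes: 1 MM, 2 MN, 1 NN
Phenotype counts: 1 type M, 2 type MN, 1 type N
Ratio: 1 type M : 2 type MN : 1 type N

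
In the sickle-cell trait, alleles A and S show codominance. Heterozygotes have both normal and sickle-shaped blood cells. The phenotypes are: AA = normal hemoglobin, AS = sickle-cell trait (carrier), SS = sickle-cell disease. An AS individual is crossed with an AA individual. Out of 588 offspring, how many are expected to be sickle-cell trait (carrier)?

Punnett square for AS × AA:
Offspring genotypes: 2 AA, 2 AS
Phenotype counts: 2 normal hemoglobin, 2 sickle-cell trait (carrier)
sickle-cell trait (carrier): 2 out of 4 → fraction 1/2
Expected count = 1/2 × 588 = 294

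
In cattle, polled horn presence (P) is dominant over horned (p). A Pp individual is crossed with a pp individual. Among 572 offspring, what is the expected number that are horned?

Punnett square for Pp × pp:
Offspring genotypes: 2 Pp, 2 pp
polled: 2, horned: 2
horned: 2 out of 4 → fraction 1/2
Expected count = 1/2 × 572 = 286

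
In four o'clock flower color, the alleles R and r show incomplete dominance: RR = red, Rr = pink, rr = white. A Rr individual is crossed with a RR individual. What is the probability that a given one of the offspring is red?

Punnett square for Rr × RR:
Offspring genotypes: 2 RR, 2 Rr
Phenotype counts: 2 red, 2 pink
red: 2 out of 4
Probability: 2/4 = 1/2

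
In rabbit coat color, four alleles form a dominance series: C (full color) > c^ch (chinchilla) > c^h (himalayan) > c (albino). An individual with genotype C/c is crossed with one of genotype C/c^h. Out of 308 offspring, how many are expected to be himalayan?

Cross: C/c × C/c^h
Allele dominance: C > c^ch > c^h > c
Offspring genotypes: 1 C/C, 1 C/c^h, 1 C/c, 1 c^h/c
Phenotype counts: 3 full color, 1 himalayan
himalayan: 1 out of 4 → fraction 1/4
Expected count = 1/4 × 308 = 77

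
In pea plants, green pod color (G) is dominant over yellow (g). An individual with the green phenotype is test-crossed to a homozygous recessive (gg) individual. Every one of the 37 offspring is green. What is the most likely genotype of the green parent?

Test cross: ? × gg
All offspring are green.
If the unknown parent were heterozygous (Gg), about half of 37 offspring would be yellow; none are. The unknown parent is most likely homozygous dominant (GG).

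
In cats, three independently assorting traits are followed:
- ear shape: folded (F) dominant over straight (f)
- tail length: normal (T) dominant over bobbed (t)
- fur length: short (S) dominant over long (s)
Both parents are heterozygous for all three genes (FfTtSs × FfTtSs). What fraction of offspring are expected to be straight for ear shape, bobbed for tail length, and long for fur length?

Trihybrid cross: FfTtSs × FfTtSs
Each trait segregates independently with a 3:1 phenotypic ratio, so each gene contributes 3/4 (dominant) or 1/4 (recessive).
Target: straight (ear shape), bobbed (tail length), long (fur length)
Probability = product of independent per-trait probabilities
= 1/4 × 1/4 × 1/4 = 1/64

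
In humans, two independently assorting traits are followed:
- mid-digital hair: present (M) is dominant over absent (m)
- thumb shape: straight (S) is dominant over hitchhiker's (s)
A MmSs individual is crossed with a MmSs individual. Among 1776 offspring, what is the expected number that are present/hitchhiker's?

Dihybrid cross MmSs × MmSs — consider each gene separately:
mid-digital hair: Mm × Mm → 1 MM, 2 Mm, 1 mm → 3 M_ : 1 mm (out of 4)
thumb shape: Ss × Ss → 1 SS, 2 Ss, 1 ss → 3 S_ : 1 ss (out of 4)
Combine (counts out of 4 × 4 = 16): present/straight (M_S_) = 3×3 = 9; present/hitchhiker's (M_ss) = 3×1 = 3; absent/straight (mmS_) = 1×3 = 3; absent/hitchhiker's (mmss) = 1×1 = 1
Phenotype counts (out of 16): 9 present/straight, 3 present/hitchhiker's, 3 absent/straight, 1 absent/hitchhiker's
present/hitchhiker's: 3 out of 16 → fraction 3/16
Expected count = 3/16 × 1776 = 333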